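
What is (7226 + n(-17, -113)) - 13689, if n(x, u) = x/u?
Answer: -730302/113 ≈ -6462.9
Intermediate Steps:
(7226 + n(-17, -113)) - 13689 = (7226 - 17/(-113)) - 13689 = (7226 - 17*(-1/113)) - 13689 = (7226 + 17/113) - 13689 = 816555/113 - 13689 = -730302/113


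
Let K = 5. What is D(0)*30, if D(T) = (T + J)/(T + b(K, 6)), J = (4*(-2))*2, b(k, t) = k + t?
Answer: -480/11 ≈ -43.636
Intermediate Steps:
J = -16 (J = -8*2 = -16)
D(T) = (-16 + T)/(11 + T) (D(T) = (T - 16)/(T + (5 + 6)) = (-16 + T)/(T + 11) = (-16 + T)/(11 + T))
D(0)*30 = ((-16 + 0)/(11 + 0))*30 = (-16/11)*30 = ((1/11)*(-16))*30 = -16/11*30 = -480/11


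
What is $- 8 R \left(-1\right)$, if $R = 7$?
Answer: $56$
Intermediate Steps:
$- 8 R \left(-1\right) = \left(-8\right) 7 \left(-1\right) = \left(-56\right) \left(-1\right) = 56$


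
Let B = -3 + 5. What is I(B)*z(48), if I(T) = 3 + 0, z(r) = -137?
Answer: -411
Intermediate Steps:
B = 2
I(T) = 3
I(B)*z(48) = 3*(-137) = -411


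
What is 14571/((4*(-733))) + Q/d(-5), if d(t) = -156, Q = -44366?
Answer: 31952009/114348 ≈ 279.43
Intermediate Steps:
14571/((4*(-733))) + Q/d(-5) = 14571/((4*(-733))) - 44366/(-156) = 14571/(-2932) - 44366*(-1/156) = 14571*(-1/2932) + 22183/78 = -14571/2932 + 22183/78 = 31952009/114348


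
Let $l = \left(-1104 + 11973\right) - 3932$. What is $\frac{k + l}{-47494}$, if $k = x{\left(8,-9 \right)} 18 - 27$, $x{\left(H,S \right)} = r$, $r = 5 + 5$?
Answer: $- \frac{3545}{23747} \approx -0.14928$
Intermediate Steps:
$r = 10$
$x{\left(H,S \right)} = 10$
$k = 153$ ($k = 10 \cdot 18 - 27 = 180 - 27 = 153$)
$l = 6937$ ($l = 10869 - 3932 = 6937$)
$\frac{k + l}{-47494} = \frac{153 + 6937}{-47494} = 7090 \left(- \frac{1}{47494}\right) = - \frac{3545}{23747}$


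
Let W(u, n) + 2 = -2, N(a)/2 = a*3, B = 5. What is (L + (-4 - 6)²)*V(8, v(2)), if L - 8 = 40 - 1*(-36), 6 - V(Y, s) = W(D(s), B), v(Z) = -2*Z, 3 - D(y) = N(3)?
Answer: 1840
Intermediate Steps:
N(a) = 6*a (N(a) = 2*(a*3) = 2*(3*a) = 6*a)
D(y) = -15 (D(y) = 3 - 6*3 = 3 - 1*18 = 3 - 18 = -15)
W(u, n) = -4 (W(u, n) = -2 - 2 = -4)
V(Y, s) = 10 (V(Y, s) = 6 - 1*(-4) = 6 + 4 = 10)
L = 84 (L = 8 + (40 - 1*(-36)) = 8 + (40 + 36) = 8 + 76 = 84)
(L + (-4 - 6)²)*V(8, v(2)) = (84 + (-4 - 6)²)*10 = (84 + (-10)²)*10 = (84 + 100)*10 = 184*10 = 1840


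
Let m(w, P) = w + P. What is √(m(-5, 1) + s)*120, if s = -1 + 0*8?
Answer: 120*I*√5 ≈ 268.33*I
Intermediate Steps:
s = -1 (s = -1 + 0 = -1)
m(w, P) = P + w
√(m(-5, 1) + s)*120 = √((1 - 5) - 1)*120 = √(-4 - 1)*120 = √(-5)*120 = (I*√5)*120 = 120*I*√5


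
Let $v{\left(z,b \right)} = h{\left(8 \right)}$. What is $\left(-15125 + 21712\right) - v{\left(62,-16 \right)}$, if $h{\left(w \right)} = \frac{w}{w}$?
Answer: $6586$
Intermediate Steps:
$h{\left(w \right)} = 1$
$v{\left(z,b \right)} = 1$
$\left(-15125 + 21712\right) - v{\left(62,-16 \right)} = \left(-15125 + 21712\right) - 1 = 6587 - 1 = 6586$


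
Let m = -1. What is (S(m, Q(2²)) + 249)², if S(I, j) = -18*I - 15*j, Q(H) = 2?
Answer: 56169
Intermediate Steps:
(S(m, Q(2²)) + 249)² = ((-18*(-1) - 15*2) + 249)² = ((18 - 30) + 249)² = (-12 + 249)² = 237² = 56169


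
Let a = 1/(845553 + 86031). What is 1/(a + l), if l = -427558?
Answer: -931584/398306191871 ≈ -2.3389e-6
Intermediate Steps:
a = 1/931584 ≈ 1.0734e-6
1/(a + l) = 1/(1/931584 - 427558) = 1/(-398306191871/931584) = -931584/398306191871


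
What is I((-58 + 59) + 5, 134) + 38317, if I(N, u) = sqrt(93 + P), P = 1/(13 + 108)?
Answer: 38317 + sqrt(11254)/11 ≈ 38327.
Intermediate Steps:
P = 1/121 ≈ 0.0082645
I(N, u) = sqrt(11254)/11 (I(N, u) = sqrt(93 + 1/121) = sqrt(11254/121) = sqrt(11254)/11)
I((-58 + 59) + 5, 134) + 38317 = sqrt(11254)/11 + 38317 = 38317 + sqrt(11254)/11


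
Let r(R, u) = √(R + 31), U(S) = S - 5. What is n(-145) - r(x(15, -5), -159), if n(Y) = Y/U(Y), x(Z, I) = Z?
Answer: 29/30 - √46 ≈ -5.8157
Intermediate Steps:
U(S) = -5 + S
r(R, u) = √(31 + R)
n(Y) = Y/(-5 + Y)
n(-145) - r(x(15, -5), -159) = -145/(-5 - 145) - √(31 + 15) = -145/(-150) - √46 = -145*(-1/150) - √46 = 29/30 - √46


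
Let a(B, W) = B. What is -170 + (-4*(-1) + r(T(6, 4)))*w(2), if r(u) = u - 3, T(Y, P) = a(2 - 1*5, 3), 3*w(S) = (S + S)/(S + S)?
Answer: -512/3 ≈ -170.67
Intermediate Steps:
w(S) = ⅓ (w(S) = ((S + S)/(S + S))/3 = ((2*S)/((2*S)))/3 = ((2*S)*(1/(2*S)))/3 = (⅓)*1 = ⅓)
T(Y, P) = -3 (T(Y, P) = 2 - 1*5 = 2 - 5 = -3)
r(u) = -3 + u
-170 + (-4*(-1) + r(T(6, 4)))*w(2) = -170 + (-4*(-1) + (-3 - 3))*(⅓) = -170 + (4 - 6)*(⅓) = -170 - 2*⅓ = -170 - ⅔ = -512/3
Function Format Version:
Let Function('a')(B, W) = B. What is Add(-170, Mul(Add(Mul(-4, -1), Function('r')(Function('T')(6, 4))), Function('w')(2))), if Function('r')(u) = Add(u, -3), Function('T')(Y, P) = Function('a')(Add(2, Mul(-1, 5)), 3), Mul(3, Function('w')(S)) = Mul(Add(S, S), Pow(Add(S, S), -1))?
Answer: Rational(-512, 3) ≈ -170.67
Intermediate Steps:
Function('w')(S) = Rational(1, 3) (Function('w')(S) = Mul(Rational(1, 3), Mul(Add(S, S), Pow(Add(S, S), -1))) = Mul(Rational(1, 3), Mul(Mul(2, S), Pow(Mul(2, S), -1))) = Mul(Rational(1, 3), Mul(Mul(2, S), Mul(Rational(1, 2), Pow(S, -1)))) = Mul(Rational(1, 3), 1) = Rational(1, 3))
Function('T')(Y, P) = -3 (Function('T')(Y, P) = Add(2, Mul(-1, 5)) = Add(2, -5) = -3)
Function('r')(u) = Add(-3, u)
Add(-170, Mul(Add(Mul(-4, -1), Function('r')(Function('T')(6, 4))), Function('w')(2))) = Add(-170, Mul(Add(Mul(-4, -1), Add(-3, -3)), Rational(1, 3))) = Add(-170, Mul(Add(4, -6), Rational(1, 3))) = Add(-170, Mul(-2, Rational(1, 3))) = Add(-170, Rational(-2, 3)) = Rational(-512, 3)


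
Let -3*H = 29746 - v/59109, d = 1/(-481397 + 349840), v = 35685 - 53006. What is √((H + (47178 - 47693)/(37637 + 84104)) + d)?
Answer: I*√8886293623961693047765823636391457/946682694483333 ≈ 99.576*I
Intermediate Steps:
v = -17321
d = -1/131557 (d = 1/(-131557) = -1/131557 ≈ -7.6013e-6)
H = -1758273635/177327 (H = -(29746 - (-17321)/59109)/3 = -(29746 - 1*(-17321/59109))/3 = -(29746 + 17321/59109)/3 = -⅓*1758273635/59109 = -1758273635/177327 ≈ -9915.4)
√((H + (47178 - 47693)/(37637 + 84104)) + d) = √((-1758273635/177327 + (47178 - 47693)/(37637 + 84104)) - 1/131557) = √((-1758273635/177327 - 515/121741) - 1/131557) = √(-214054081921940/21587966307 - 1/131557) = √(-28160312876992626887/2840048083449999) = I*√8886293623961693047765823636391457/946682694483333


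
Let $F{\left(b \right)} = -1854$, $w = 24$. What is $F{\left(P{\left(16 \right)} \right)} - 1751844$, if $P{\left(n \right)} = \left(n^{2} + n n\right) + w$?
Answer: $-1753698$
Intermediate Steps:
$P{\left(n \right)} = 24 + 2 n^{2}$ ($P{\left(n \right)} = \left(n^{2} + n n\right) + 24 = \left(n^{2} + n^{2}\right) + 24 = 2 n^{2} + 24 = 24 + 2 n^{2}$)
$F{\left(P{\left(16 \right)} \right)} - 1751844 = -1854 - 1751844 = -1753698$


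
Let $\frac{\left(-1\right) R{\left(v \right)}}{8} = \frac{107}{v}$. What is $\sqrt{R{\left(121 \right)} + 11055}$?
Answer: $\frac{\sqrt{1336799}}{11} \approx 105.11$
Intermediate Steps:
$R{\left(v \right)} = - \frac{856}{v}$ ($R{\left(v \right)} = - 8 \frac{107}{v} = - \frac{856}{v}$)
$\sqrt{R{\left(121 \right)} + 11055} = \sqrt{- \frac{856}{121} + 11055} = \sqrt{\frac{1336799}{121}} = \frac{\sqrt{1336799}}{11}$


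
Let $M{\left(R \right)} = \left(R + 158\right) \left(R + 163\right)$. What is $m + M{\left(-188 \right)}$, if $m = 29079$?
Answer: $29829$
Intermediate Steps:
$M{\left(R \right)} = \left(158 + R\right) \left(163 + R\right)$
$m + M{\left(-188 \right)} = 29079 + \left(25754 + \left(-188\right)^{2} + 321 \left(-188\right)\right) = 29079 + \left(25754 + 35344 - 60348\right) = 29079 + 750 = 29829$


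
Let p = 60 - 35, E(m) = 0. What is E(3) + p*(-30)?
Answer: -750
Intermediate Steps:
p = 25
E(3) + p*(-30) = 0 + 25*(-30) = 0 - 750 = -750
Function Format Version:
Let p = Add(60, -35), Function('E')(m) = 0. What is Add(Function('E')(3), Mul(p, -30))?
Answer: -750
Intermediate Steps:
p = 25
Add(Function('E')(3), Mul(p, -30)) = Add(0, Mul(25, -30)) = Add(0, -750) = -750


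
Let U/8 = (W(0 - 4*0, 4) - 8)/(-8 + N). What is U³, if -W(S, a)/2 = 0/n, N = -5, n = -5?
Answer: 262144/2197 ≈ 119.32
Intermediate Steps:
W(S, a) = 0 (W(S, a) = -0/(-5) = -0*(-1)/5 = -2*0 = 0)
U = 64/13 (U = 8*((0 - 8)/(-8 - 5)) = 8*(-8/(-13)) = 8*(-8*(-1/13)) = 8*(8/13) = 64/13 ≈ 4.9231)
U³ = (64/13)³ = 262144/2197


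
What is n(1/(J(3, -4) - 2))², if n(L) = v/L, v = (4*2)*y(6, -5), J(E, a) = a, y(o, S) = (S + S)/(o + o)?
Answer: 1600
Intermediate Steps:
y(o, S) = S/o (y(o, S) = (2*S)/((2*o)) = (2*S)*(1/(2*o)) = S/o)
v = -20/3 (v = (4*2)*(-5/6) = 8*(-5*⅙) = 8*(-⅚) = -20/3 ≈ -6.6667)
n(L) = -20/(3*L)
n(1/(J(3, -4) - 2))² = (-20/(3*(1/(-4 - 2))))² = (-20/(3*(1/(-6))))² = (-20/(3*(-⅙)))² = (-20/3*(-6))² = 40² = 1600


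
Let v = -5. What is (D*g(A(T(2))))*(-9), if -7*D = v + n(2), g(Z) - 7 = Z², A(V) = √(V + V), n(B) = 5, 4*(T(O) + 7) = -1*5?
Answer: 0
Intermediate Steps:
T(O) = -33/4 (T(O) = -7 + (-1*5)/4 = -7 + (¼)*(-5) = -7 - 5/4 = -33/4)
A(V) = √2*√V (A(V) = √(2*V) = √2*√V)
g(Z) = 7 + Z²
D = 0 (D = -(-5 + 5)/7 = -⅐*0 = 0)
(D*g(A(T(2))))*(-9) = (0*(7 + (√2*√(-33/4))²))*(-9) = (0*(7 + (√2*(I*√33/2))²))*(-9) = (0*(7 + (I*√66/2)²))*(-9) = (0*(7 - 33/2))*(-9) = (0*(-19/2))*(-9) = 0*(-9) = 0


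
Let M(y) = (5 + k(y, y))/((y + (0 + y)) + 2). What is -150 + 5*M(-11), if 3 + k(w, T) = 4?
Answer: -303/2 ≈ -151.50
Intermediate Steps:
k(w, T) = 1 (k(w, T) = -3 + 4 = 1)
M(y) = 6/(2 + 2*y) (M(y) = (5 + 1)/((y + (0 + y)) + 2) = 6/((y + y) + 2) = 6/(2*y + 2) = 6/(2 + 2*y))
-150 + 5*M(-11) = -150 + 5*(3/(1 - 11)) = -150 + 5*(3/(-10)) = -150 + 5*(3*(-1/10)) = -150 + 5*(-3/10) = -150 - 3/2 = -303/2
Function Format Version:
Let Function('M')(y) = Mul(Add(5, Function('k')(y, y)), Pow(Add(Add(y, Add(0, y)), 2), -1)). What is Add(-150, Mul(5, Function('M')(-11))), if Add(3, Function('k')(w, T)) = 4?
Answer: Rational(-303, 2) ≈ -151.50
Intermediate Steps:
Function('k')(w, T) = 1 (Function('k')(w, T) = Add(-3, 4) = 1)
Function('M')(y) = Mul(6, Pow(Add(2, Mul(2, y)), -1)) (Function('M')(y) = Mul(Add(5, 1), Pow(Add(Add(y, Add(0, y)), 2), -1)) = Mul(6, Pow(Add(Add(y, y), 2), -1)) = Mul(6, Pow(Add(Mul(2, y), 2), -1)) = Mul(6, Pow(Add(2, Mul(2, y)), -1)))
Add(-150, Mul(5, Function('M')(-11))) = Add(-150, Mul(5, Mul(3, Pow(Add(1, -11), -1)))) = Add(-150, Mul(5, Mul(3, Pow(-10, -1)))) = Add(-150, Mul(5, Mul(3, Rational(-1, 10)))) = Add(-150, Mul(5, Rational(-3, 10))) = Add(-150, Rational(-3, 2)) = Rational(-303, 2)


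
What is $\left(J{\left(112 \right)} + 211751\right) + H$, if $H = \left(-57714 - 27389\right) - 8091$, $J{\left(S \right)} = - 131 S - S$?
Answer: $103773$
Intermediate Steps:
$J{\left(S \right)} = - 132 S$
$H = -93194$ ($H = -85103 - 8091 = -93194$)
$\left(J{\left(112 \right)} + 211751\right) + H = \left(\left(-132\right) 112 + 211751\right) - 93194 = \left(-14784 + 211751\right) - 93194 = 196967 - 93194 = 103773$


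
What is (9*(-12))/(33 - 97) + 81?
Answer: 1323/16 ≈ 82.688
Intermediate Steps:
(9*(-12))/(33 - 97) + 81 = -108/(-64) + 81 = -108*(-1/64) + 81 = 27/16 + 81 = 1323/16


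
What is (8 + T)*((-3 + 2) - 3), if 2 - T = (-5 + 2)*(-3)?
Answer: -4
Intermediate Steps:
T = -7 (T = 2 - (-5 + 2)*(-3) = 2 - (-3)*(-3) = 2 - 1*9 = 2 - 9 = -7)
(8 + T)*((-3 + 2) - 3) = (8 - 7)*((-3 + 2) - 3) = 1*(-1 - 3) = 1*(-4) = -4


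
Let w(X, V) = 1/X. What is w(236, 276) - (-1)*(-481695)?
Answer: -113680019/236 ≈ -4.8170e+5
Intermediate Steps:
w(236, 276) - (-1)*(-481695) = 1/236 - (-1)*(-481695) = 1/236 - 1*481695 = 1/236 - 481695 = -113680019/236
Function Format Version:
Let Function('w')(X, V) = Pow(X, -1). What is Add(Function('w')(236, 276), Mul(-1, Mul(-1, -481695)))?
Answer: Rational(-113680019, 236) ≈ -4.8170e+5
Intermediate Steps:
Add(Function('w')(236, 276), Mul(-1, Mul(-1, -481695))) = Add(Pow(236, -1), Mul(-1, Mul(-1, -481695))) = Add(Rational(1, 236), Mul(-1, 481695)) = Add(Rational(1, 236), -481695) = Rational(-113680019, 236)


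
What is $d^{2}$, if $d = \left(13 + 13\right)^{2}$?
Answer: $456976$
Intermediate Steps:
$d = 676$ ($d = 26^{2} = 676$)
$d^{2} = 676^{2} = 456976$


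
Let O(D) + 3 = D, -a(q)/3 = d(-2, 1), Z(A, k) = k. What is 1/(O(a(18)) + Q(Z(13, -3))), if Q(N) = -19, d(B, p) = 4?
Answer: -1/34 ≈ -0.029412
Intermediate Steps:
a(q) = -12 (a(q) = -3*4 = -12)
O(D) = -3 + D
1/(O(a(18)) + Q(Z(13, -3))) = 1/((-3 - 12) - 19) = 1/(-15 - 19) = 1/(-34) = -1/34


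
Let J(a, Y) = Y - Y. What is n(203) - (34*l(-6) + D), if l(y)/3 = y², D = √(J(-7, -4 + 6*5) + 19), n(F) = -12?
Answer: -3684 - √19 ≈ -3688.4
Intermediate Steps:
J(a, Y) = 0
D = √19 (D = √(0 + 19) = √19 ≈ 4.3589)
l(y) = 3*y²
n(203) - (34*l(-6) + D) = -12 - (34*(3*(-6)²) + √19) = -12 - (34*(3*36) + √19) = -12 - (34*108 + √19) = -12 - (3672 + √19) = -12 + (-3672 - √19) = -3684 - √19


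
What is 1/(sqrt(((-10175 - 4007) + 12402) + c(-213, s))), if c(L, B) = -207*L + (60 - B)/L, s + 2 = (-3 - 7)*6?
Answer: sqrt(1919581773)/9012121 ≈ 0.0048616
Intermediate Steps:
s = -62 (s = -2 + (-3 - 7)*6 = -2 - 10*6 = -2 - 60 = -62)
c(L, B) = -207*L + (60 - B)/L
1/(sqrt(((-10175 - 4007) + 12402) + c(-213, s))) = 1/(sqrt(((-10175 - 4007) + 12402) + (60 - 1*(-62) - 207*(-213)**2)/(-213))) = 1/(sqrt((-14182 + 12402) - (60 + 62 - 207*45369)/213)) = 1/(sqrt(-1780 - (60 + 62 - 9391383)/213)) = 1/(sqrt(-1780 - 1/213*(-9391261))) = 1/(sqrt(-1780 + 9391261/213)) = 1/(sqrt(9012121/213)) = 1/(sqrt(1919581773)/213) = sqrt(1919581773)/9012121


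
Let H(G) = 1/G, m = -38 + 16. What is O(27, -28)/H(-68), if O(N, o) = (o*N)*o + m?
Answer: -1437928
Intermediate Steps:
m = -22
O(N, o) = -22 + N*o² (O(N, o) = (o*N)*o - 22 = (N*o)*o - 22 = N*o² - 22 = -22 + N*o²)
O(27, -28)/H(-68) = (-22 + 27*(-28)²)/(1/(-68)) = (-22 + 27*784)/(-1/68) = (-22 + 21168)*(-68) = 21146*(-68) = -1437928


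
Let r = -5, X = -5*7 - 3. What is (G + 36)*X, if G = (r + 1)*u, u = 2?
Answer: -1064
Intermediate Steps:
X = -38 (X = -35 - 3 = -38)
G = -8 (G = (-5 + 1)*2 = -4*2 = -8)
(G + 36)*X = (-8 + 36)*(-38) = 28*(-38) = -1064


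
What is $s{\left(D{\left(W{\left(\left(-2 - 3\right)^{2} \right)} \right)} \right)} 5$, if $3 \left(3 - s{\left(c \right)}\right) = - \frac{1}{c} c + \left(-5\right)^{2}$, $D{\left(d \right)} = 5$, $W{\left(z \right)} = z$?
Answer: $-25$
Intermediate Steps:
$s{\left(c \right)} = -5$ ($s{\left(c \right)} = 3 - \frac{- \frac{1}{c} c + \left(-5\right)^{2}}{3} = 3 - \frac{-1 + 25}{3} = 3 - 8 = -5$)
$s{\left(D{\left(W{\left(\left(-2 - 3\right)^{2} \right)} \right)} \right)} 5 = \left(-5\right) 5 = -25$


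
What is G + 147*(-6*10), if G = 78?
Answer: -8742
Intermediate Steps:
G + 147*(-6*10) = 78 + 147*(-6*10) = 78 + 147*(-60) = 78 - 8820 = -8742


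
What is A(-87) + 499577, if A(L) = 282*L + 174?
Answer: 475217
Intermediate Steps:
A(L) = 174 + 282*L
A(-87) + 499577 = (174 + 282*(-87)) + 499577 = (174 - 24534) + 499577 = -24360 + 499577 = 475217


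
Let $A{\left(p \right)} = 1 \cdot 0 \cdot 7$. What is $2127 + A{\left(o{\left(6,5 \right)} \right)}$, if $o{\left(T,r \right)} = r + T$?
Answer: $2127$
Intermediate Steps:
$o{\left(T,r \right)} = T + r$
$A{\left(p \right)} = 0$ ($A{\left(p \right)} = 0 \cdot 7 = 0$)
$2127 + A{\left(o{\left(6,5 \right)} \right)} = 2127 + 0 = 2127$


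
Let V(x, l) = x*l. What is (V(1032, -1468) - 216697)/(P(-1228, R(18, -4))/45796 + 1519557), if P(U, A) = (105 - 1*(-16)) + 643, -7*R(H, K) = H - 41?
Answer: -19825924177/17397408284 ≈ -1.1396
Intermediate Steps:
R(H, K) = 41/7 - H/7 (R(H, K) = -(H - 41)/7 = -(-41 + H)/7 = 41/7 - H/7)
V(x, l) = l*x
P(U, A) = 764 (P(U, A) = (105 + 16) + 643 = 121 + 643 = 764)
(V(1032, -1468) - 216697)/(P(-1228, R(18, -4))/45796 + 1519557) = (-1468*1032 - 216697)/(764/45796 + 1519557) = (-1514976 - 216697)/(764*(1/45796) + 1519557) = -1731673/(191/11449 + 1519557) = -1731673/17397408284/11449 = -1731673*11449/17397408284 = -19825924177/17397408284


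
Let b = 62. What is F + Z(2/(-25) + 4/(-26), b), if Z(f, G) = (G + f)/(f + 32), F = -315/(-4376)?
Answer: 22773971/11294456 ≈ 2.0164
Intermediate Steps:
F = 315/4376 (F = -315*(-1/4376) = 315/4376 ≈ 0.071984)
Z(f, G) = (G + f)/(32 + f)
F + Z(2/(-25) + 4/(-26), b) = 315/4376 + (62 + (2/(-25) + 4/(-26)))/(32 + (2/(-25) + 4/(-26))) = 315/4376 + (62 + (2*(-1/25) + 4*(-1/26)))/(32 + (2*(-1/25) + 4*(-1/26))) = 315/4376 + (62 + (-2/25 - 2/13))/(32 + (-2/25 - 2/13)) = 315/4376 + (62 - 76/325)/(32 - 76/325) = 315/4376 + (20074/325)/(10324/325) = 315/4376 + (325/10324)*(20074/325) = 315/4376 + 10037/5162 = 22773971/11294456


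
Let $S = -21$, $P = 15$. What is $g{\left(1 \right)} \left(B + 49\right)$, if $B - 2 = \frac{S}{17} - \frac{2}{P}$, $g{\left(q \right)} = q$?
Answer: $\frac{12656}{255} \approx 49.631$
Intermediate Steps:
$B = \frac{161}{255}$ ($B = 2 - \left(\frac{2}{15} + \frac{21}{17}\right) = 2 - \frac{349}{255} = \frac{161}{255} \approx 0.63137$)
$g{\left(1 \right)} \left(B + 49\right) = 1 \left(\frac{161}{255} + 49\right) = 1 \cdot \frac{12656}{255} = \frac{12656}{255}$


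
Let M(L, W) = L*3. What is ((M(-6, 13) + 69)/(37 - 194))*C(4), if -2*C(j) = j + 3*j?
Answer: 408/157 ≈ 2.5987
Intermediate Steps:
M(L, W) = 3*L
C(j) = -2*j (C(j) = -(j + 3*j)/2 = -2*j)
((M(-6, 13) + 69)/(37 - 194))*C(4) = ((3*(-6) + 69)/(37 - 194))*(-2*4) = ((-18 + 69)/(-157))*(-8) = (51*(-1/157))*(-8) = -51/157*(-8) = 408/157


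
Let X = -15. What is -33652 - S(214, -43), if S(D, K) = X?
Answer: -33637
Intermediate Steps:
S(D, K) = -15
-33652 - S(214, -43) = -33652 - 1*(-15) = -33652 + 15 = -33637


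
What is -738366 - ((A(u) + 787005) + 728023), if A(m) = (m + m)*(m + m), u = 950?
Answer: -5863394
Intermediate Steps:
A(m) = 4*m² (A(m) = (2*m)*(2*m) = 4*m²)
-738366 - ((A(u) + 787005) + 728023) = -738366 - ((4*950² + 787005) + 728023) = -738366 - ((4*902500 + 787005) + 728023) = -738366 - ((3610000 + 787005) + 728023) = -738366 - (4397005 + 728023) = -738366 - 1*5125028 = -738366 - 5125028 = -5863394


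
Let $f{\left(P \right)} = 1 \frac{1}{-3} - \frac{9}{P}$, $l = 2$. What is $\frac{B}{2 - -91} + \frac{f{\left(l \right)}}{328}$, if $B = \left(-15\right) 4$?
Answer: $- \frac{40259}{61008} \approx -0.6599$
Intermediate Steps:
$f{\left(P \right)} = - \frac{1}{3} - \frac{9}{P}$ ($f{\left(P \right)} = 1 \left(- \frac{1}{3}\right) - \frac{9}{P} = - \frac{1}{3} - \frac{9}{P}$)
$B = -60$
$\frac{B}{2 - -91} + \frac{f{\left(l \right)}}{328} = - \frac{60}{2 - -91} + \frac{\frac{1}{3} \cdot \frac{1}{2} \left(-27 - 2\right)}{328} = - \frac{60}{2 + 91} + \frac{1}{3} \cdot \frac{1}{2} \left(-27 - 2\right) \frac{1}{328} = - \frac{60}{93} + \frac{1}{3} \cdot \frac{1}{2} \left(-29\right) \frac{1}{328} = \left(-60\right) \frac{1}{93} - \frac{29}{1968} = - \frac{20}{31} - \frac{29}{1968} = - \frac{40259}{61008}$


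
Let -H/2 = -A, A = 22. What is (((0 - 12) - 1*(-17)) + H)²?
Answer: 2401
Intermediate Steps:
H = 44 (H = -(-2)*22 = -2*(-22) = 44)
(((0 - 12) - 1*(-17)) + H)² = (((0 - 12) - 1*(-17)) + 44)² = ((-12 + 17) + 44)² = (5 + 44)² = 49² = 2401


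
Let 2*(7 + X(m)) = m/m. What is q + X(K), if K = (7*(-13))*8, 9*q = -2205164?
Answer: -4410445/18 ≈ -2.4502e+5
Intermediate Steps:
q = -2205164/9 (q = (⅑)*(-2205164) = -2205164/9 ≈ -2.4502e+5)
K = -728 (K = -91*8 = -728)
X(m) = -13/2 (X(m) = -7 + (m/m)/2 = -7 + (½)*1 = -7 + ½ = -13/2)
q + X(K) = -2205164/9 - 13/2 = -4410445/18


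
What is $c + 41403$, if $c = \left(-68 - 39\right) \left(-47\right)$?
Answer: $46432$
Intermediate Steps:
$c = 5029$ ($c = \left(-107\right) \left(-47\right) = 5029$)
$c + 41403 = 5029 + 41403 = 46432$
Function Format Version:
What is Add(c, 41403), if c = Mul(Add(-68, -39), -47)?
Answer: 46432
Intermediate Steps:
c = 5029 (c = Mul(-107, -47) = 5029)
Add(c, 41403) = Add(5029, 41403) = 46432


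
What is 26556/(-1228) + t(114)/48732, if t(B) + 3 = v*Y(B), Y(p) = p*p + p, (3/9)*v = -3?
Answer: -119918533/4986908 ≈ -24.047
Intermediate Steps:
v = -9 (v = 3*(-3) = -9)
Y(p) = p + p² (Y(p) = p² + p = p + p²)
t(B) = -3 - 9*B*(1 + B)
26556/(-1228) + t(114)/48732 = 26556/(-1228) + (-3 - 9*114*(1 + 114))/48732 = 26556*(-1/1228) + (-3 - 9*114*115)*(1/48732) = -6639/307 + (-3 - 117990)*(1/48732) = -6639/307 - 117993*1/48732 = -6639/307 - 39331/16244 = -119918533/4986908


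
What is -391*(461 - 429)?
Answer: -12512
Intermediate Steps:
-391*(461 - 429) = -391*32 = -12512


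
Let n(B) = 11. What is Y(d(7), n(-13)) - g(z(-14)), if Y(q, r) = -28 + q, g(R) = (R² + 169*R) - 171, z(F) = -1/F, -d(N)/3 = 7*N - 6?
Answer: 377/196 ≈ 1.9235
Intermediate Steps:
d(N) = 18 - 21*N (d(N) = -3*(7*N - 6) = -3*(-6 + 7*N) = 18 - 21*N)
g(R) = -171 + R² + 169*R
Y(d(7), n(-13)) - g(z(-14)) = (-28 + (18 - 21*7)) - (-171 + (-1/(-14))² + 169*(-1/(-14))) = (-28 + (18 - 147)) - (-171 + (-1*(-1/14))² + 169*(-1*(-1/14))) = (-28 - 129) - (-171 + (1/14)² + 169*(1/14)) = -157 - (-171 + 1/196 + 169/14) = -157 - 1*(-31149/196) = -157 + 31149/196 = 377/196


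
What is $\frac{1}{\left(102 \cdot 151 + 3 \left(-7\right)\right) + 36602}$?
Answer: $\frac{1}{51983} \approx 1.9237 \cdot 10^{-5}$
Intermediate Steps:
$\frac{1}{\left(102 \cdot 151 + 3 \left(-7\right)\right) + 36602} = \frac{1}{\left(15402 - 21\right) + 36602} = \frac{1}{15381 + 36602} = \frac{1}{51983}$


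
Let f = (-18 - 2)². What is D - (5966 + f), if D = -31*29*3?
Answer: -9063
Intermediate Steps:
f = 400 (f = (-20)² = 400)
D = -2697 (D = -899*3 = -2697)
D - (5966 + f) = -2697 - (5966 + 400) = -2697 - 1*6366 = -2697 - 6366 = -9063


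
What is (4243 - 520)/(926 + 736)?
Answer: 1241/554 ≈ 2.2401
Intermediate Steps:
(4243 - 520)/(926 + 736) = 3723/1662 = 3723*(1/1662) = 1241/554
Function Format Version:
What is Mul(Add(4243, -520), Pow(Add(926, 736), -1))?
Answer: Rational(1241, 554) ≈ 2.2401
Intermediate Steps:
Mul(Add(4243, -520), Pow(Add(926, 736), -1)) = Mul(3723, Pow(1662, -1)) = Mul(3723, Rational(1, 1662)) = Rational(1241, 554)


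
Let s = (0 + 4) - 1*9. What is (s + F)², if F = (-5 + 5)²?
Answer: 25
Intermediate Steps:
F = 0 (F = 0² = 0)
s = -5 (s = 4 - 9 = -5)
(s + F)² = (-5 + 0)² = (-5)² = 25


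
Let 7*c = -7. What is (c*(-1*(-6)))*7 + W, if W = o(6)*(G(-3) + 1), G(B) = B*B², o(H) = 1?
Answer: -68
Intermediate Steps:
c = -1 (c = (⅐)*(-7) = -1)
G(B) = B³
W = -26 (W = 1*((-3)³ + 1) = 1*(-27 + 1) = 1*(-26) = -26)
(c*(-1*(-6)))*7 + W = -(-1)*(-6)*7 - 26 = -1*6*7 - 26 = -6*7 - 26 = -42 - 26 = -68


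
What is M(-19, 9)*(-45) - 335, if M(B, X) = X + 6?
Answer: -1010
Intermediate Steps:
M(B, X) = 6 + X
M(-19, 9)*(-45) - 335 = (6 + 9)*(-45) - 335 = 15*(-45) - 335 = -675 - 335 = -1010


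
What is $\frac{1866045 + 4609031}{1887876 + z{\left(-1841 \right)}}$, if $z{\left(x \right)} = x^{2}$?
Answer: $\frac{6475076}{5277157} \approx 1.227$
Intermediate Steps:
$\frac{1866045 + 4609031}{1887876 + z{\left(-1841 \right)}} = \frac{1866045 + 4609031}{1887876 + \left(-1841\right)^{2}} = \frac{6475076}{1887876 + 3389281} = \frac{6475076}{5277157}$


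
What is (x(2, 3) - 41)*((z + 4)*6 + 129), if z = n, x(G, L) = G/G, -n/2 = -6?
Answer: -9000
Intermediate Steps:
n = 12 (n = -2*(-6) = 12)
x(G, L) = 1
z = 12
(x(2, 3) - 41)*((z + 4)*6 + 129) = (1 - 41)*((12 + 4)*6 + 129) = -40*(16*6 + 129) = -40*(96 + 129) = -40*225 = -9000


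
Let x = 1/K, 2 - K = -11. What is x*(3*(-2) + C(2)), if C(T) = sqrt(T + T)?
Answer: -4/13 ≈ -0.30769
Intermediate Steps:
K = 13 (K = 2 - 1*(-11) = 2 + 11 = 13)
C(T) = sqrt(2)*sqrt(T) (C(T) = sqrt(2*T) = sqrt(2)*sqrt(T))
x = 1/13 ≈ 0.076923
x*(3*(-2) + C(2)) = (3*(-2) + sqrt(2)*sqrt(2))/13 = (-6 + 2)/13 = (1/13)*(-4) = -4/13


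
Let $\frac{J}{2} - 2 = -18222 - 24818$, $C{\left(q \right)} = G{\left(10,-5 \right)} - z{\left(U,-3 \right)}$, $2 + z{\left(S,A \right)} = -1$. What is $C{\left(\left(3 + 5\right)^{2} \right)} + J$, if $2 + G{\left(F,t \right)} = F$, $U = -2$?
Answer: $-86065$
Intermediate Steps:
$G{\left(F,t \right)} = -2 + F$
$z{\left(S,A \right)} = -3$ ($z{\left(S,A \right)} = -2 - 1 = -3$)
$C{\left(q \right)} = 11$ ($C{\left(q \right)} = \left(-2 + 10\right) - -3 = 8 + 3 = 11$)
$J = -86076$ ($J = 4 + 2 \left(-18222 - 24818\right) = 4 + 2 \left(-43040\right) = 4 - 86080 = -86076$)
$C{\left(\left(3 + 5\right)^{2} \right)} + J = 11 - 86076 = -86065$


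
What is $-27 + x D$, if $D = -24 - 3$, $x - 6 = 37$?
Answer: $-1188$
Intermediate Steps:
$x = 43$ ($x = 6 + 37 = 43$)
$D = -27$
$-27 + x D = -27 + 43 \left(-27\right) = -27 - 1161 = -1188$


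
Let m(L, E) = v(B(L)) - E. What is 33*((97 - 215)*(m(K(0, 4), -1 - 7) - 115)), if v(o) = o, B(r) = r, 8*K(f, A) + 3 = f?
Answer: 1672473/4 ≈ 4.1812e+5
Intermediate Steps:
K(f, A) = -3/8 + f/8
m(L, E) = L - E
33*((97 - 215)*(m(K(0, 4), -1 - 7) - 115)) = 33*((97 - 215)*(((-3/8 + (⅛)*0) - (-1 - 7)) - 115)) = 33*(-118*(((-3/8 + 0) - 1*(-8)) - 115)) = 33*(-118*((-3/8 + 8) - 115)) = 33*(-118*(61/8 - 115)) = 33*(-118*(-859/8)) = 33*(50681/4) = 1672473/4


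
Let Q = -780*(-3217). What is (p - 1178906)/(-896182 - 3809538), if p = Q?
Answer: -665177/2352860 ≈ -0.28271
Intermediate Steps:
Q = 2509260
p = 2509260
(p - 1178906)/(-896182 - 3809538) = (2509260 - 1178906)/(-896182 - 3809538) = 1330354/(-4705720) = 1330354*(-1/4705720) = -665177/2352860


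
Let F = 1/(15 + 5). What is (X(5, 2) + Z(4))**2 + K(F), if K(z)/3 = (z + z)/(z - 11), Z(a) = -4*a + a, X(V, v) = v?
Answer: 7298/73 ≈ 99.973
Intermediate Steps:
F = 1/20 ≈ 0.050000
Z(a) = -3*a
K(z) = 6*z/(-11 + z) (K(z) = 3*((z + z)/(z - 11)) = 3*((2*z)/(-11 + z)) = 3*(2*z/(-11 + z)) = 6*z/(-11 + z))
(X(5, 2) + Z(4))**2 + K(F) = (2 - 3*4)**2 + 6*(1/20)/(-11 + 1/20) = (2 - 12)**2 + 6*(1/20)/(-219/20) = (-10)**2 + 6*(1/20)*(-20/219) = 100 - 2/73 = 7298/73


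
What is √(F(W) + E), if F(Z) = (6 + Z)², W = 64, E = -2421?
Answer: √2479 ≈ 49.790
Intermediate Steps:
√(F(W) + E) = √((6 + 64)² - 2421) = √(70² - 2421) = √(4900 - 2421) = √2479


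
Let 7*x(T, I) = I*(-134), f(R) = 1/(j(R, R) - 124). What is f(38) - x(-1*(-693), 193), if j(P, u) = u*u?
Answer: 34137847/9240 ≈ 3694.6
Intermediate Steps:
j(P, u) = u²
f(R) = 1/(-124 + R²) (f(R) = 1/(R² - 124) = 1/(-124 + R²))
x(T, I) = -134*I/7 (x(T, I) = (I*(-134))/7 = (-134*I)/7 = -134*I/7)
f(38) - x(-1*(-693), 193) = 1/(-124 + 38²) - (-134)*193/7 = 1/(-124 + 1444) - 1*(-25862/7) = 1/1320 + 25862/7 = 34137847/9240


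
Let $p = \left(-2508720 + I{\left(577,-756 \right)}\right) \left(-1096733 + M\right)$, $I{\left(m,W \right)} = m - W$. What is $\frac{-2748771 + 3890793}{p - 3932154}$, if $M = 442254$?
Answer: $\frac{1142022}{1641028204219} \approx 6.9592 \cdot 10^{-7}$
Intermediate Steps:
$p = 1641032136373$ ($p = \left(-2508720 + \left(577 - -756\right)\right) \left(-1096733 + 442254\right) = \left(-2508720 + \left(577 + 756\right)\right) \left(-654479\right) = \left(-2508720 + 1333\right) \left(-654479\right) = \left(-2507387\right) \left(-654479\right) = 1641032136373$)
$\frac{-2748771 + 3890793}{p - 3932154} = \frac{-2748771 + 3890793}{1641032136373 - 3932154} = \frac{1142022}{1641028204219}$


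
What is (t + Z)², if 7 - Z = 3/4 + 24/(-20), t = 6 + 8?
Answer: 184041/400 ≈ 460.10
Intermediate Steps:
t = 14
Z = 149/20 (Z = 7 - (3/4 + 24/(-20)) = 7 - (3*(¼) + 24*(-1/20)) = 7 - (¾ - 6/5) = 7 - 1*(-9/20) = 7 + 9/20 = 149/20 ≈ 7.4500)
(t + Z)² = (14 + 149/20)² = (429/20)² = 184041/400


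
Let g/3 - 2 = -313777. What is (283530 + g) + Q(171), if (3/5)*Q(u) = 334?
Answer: -1971715/3 ≈ -6.5724e+5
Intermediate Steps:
Q(u) = 1670/3 (Q(u) = (5/3)*334 = 1670/3)
g = -941325 (g = 6 + 3*(-313777) = 6 - 941331 = -941325)
(283530 + g) + Q(171) = (283530 - 941325) + 1670/3 = -657795 + 1670/3 = -1971715/3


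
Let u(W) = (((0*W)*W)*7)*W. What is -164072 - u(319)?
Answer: -164072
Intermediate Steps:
u(W) = 0 (u(W) = ((0*W)*7)*W = (0*7)*W = 0*W = 0)
-164072 - u(319) = -164072 - 1*0 = -164072 + 0 = -164072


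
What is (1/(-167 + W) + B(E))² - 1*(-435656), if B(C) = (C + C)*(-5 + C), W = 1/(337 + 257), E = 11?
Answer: 4458311946737804/9840044809 ≈ 4.5308e+5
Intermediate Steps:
W = 1/594 ≈ 0.0016835
B(C) = 2*C*(-5 + C) (B(C) = (2*C)*(-5 + C) = 2*C*(-5 + C))
(1/(-167 + W) + B(E))² - 1*(-435656) = (1/(-167 + 1/594) + 2*11*(-5 + 11))² - 1*(-435656) = (1/(-99197/594) + 2*11*6)² + 435656 = (-594/99197 + 132)² + 435656 = (13093410/99197)² + 435656 = 171437385428100/9840044809 + 435656 = 4458311946737804/9840044809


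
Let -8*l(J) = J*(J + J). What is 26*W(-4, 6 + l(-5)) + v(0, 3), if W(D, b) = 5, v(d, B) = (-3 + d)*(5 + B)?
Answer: 106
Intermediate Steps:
l(J) = -J²/4 (l(J) = -J*(J + J)/8 = -J*2*J/8 = -J²/4)
26*W(-4, 6 + l(-5)) + v(0, 3) = 26*5 + (-15 - 3*3 + 5*0 + 3*0) = 130 + (-15 - 9 + 0 + 0) = 130 - 24 = 106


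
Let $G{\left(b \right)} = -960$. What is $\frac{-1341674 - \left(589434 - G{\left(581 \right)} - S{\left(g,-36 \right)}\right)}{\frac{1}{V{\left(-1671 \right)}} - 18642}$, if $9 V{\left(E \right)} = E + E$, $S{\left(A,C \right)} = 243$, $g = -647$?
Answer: $\frac{2152053050}{20767191} \approx 103.63$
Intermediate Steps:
$V{\left(E \right)} = \frac{2 E}{9}$ ($V{\left(E \right)} = \frac{E + E}{9} = \frac{2 E}{9}$)
$\frac{-1341674 - \left(589434 - G{\left(581 \right)} - S{\left(g,-36 \right)}\right)}{\frac{1}{V{\left(-1671 \right)}} - 18642} = \frac{-1341674 + \left(\left(243 - 960\right) - 589434\right)}{\frac{1}{\frac{2}{9} \left(-1671\right)} - 18642} = \frac{-1341674 - 590151}{\frac{1}{- \frac{1114}{3}} - 18642} = \frac{-1341674 - 590151}{- \frac{3}{1114} - 18642} = - \frac{1931825}{- \frac{20767191}{1114}} = \left(-1931825\right) \left(- \frac{1114}{20767191}\right) = \frac{2152053050}{20767191}$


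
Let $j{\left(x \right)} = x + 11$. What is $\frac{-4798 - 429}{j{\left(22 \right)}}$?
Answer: $- \frac{5227}{33} \approx -158.39$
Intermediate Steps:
$j{\left(x \right)} = 11 + x$
$\frac{-4798 - 429}{j{\left(22 \right)}} = \frac{-4798 - 429}{11 + 22} = \frac{-4798 - 429}{33} = \left(-5227\right) \frac{1}{33} = - \frac{5227}{33}$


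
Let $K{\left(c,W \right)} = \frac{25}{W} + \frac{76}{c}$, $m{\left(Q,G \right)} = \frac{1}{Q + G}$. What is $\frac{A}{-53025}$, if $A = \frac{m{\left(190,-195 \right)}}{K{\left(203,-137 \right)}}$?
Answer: $\frac{3973}{202138875} \approx 1.9655 \cdot 10^{-5}$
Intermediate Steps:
$m{\left(Q,G \right)} = \frac{1}{G + Q}$
$A = - \frac{27811}{26685}$ ($A = \frac{1}{\left(-195 + 190\right) \left(\frac{25}{-137} + \frac{76}{203}\right)} = \frac{1}{\left(-5\right) \left(25 \left(- \frac{1}{137}\right) + 76 \cdot \frac{1}{203}\right)} = - \frac{1}{5 \left(- \frac{25}{137} + \frac{76}{203}\right)} = - \frac{1}{5 \cdot \frac{5337}{27811}} = \left(- \frac{1}{5}\right) \frac{27811}{5337} = - \frac{27811}{26685} \approx -1.0422$)
$\frac{A}{-53025} = - \frac{27811}{26685 \left(-53025\right)} = \left(- \frac{27811}{26685}\right) \left(- \frac{1}{53025}\right) = \frac{3973}{202138875}$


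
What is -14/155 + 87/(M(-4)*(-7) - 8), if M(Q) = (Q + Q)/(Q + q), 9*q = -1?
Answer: -102029/24800 ≈ -4.1141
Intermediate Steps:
q = -1/9 (q = (1/9)*(-1) = -1/9 ≈ -0.11111)
M(Q) = 2*Q/(-1/9 + Q) (M(Q) = (Q + Q)/(Q - 1/9) = (2*Q)/(-1/9 + Q) = 2*Q/(-1/9 + Q))
-14/155 + 87/(M(-4)*(-7) - 8) = -14/155 + 87/((18*(-4)/(-1 + 9*(-4)))*(-7) - 8) = -14*1/155 + 87/((18*(-4)/(-1 - 36))*(-7) - 8) = -14/155 + 87/((18*(-4)/(-37))*(-7) - 8) = -14/155 + 87/((18*(-4)*(-1/37))*(-7) - 8) = -14/155 + 87/((72/37)*(-7) - 8) = -14/155 + 87/(-504/37 - 8) = -14/155 + 87/(-800/37) = -14/155 + 87*(-37/800) = -14/155 - 3219/800 = -102029/24800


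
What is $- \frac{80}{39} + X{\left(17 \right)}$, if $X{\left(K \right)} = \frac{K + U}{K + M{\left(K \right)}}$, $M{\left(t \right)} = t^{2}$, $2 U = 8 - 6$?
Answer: $- \frac{1321}{663} \approx -1.9925$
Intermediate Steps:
$U = 1$ ($U = \frac{8 - 6}{2} = \frac{1}{2} \cdot 2 = 1$)
$X{\left(K \right)} = \frac{1 + K}{K + K^{2}}$ ($X{\left(K \right)} = \frac{K + 1}{K + K^{2}} = \frac{1 + K}{K + K^{2}}$)
$- \frac{80}{39} + X{\left(17 \right)} = - \frac{80}{39} + \frac{1}{17} = - \frac{1321}{663}$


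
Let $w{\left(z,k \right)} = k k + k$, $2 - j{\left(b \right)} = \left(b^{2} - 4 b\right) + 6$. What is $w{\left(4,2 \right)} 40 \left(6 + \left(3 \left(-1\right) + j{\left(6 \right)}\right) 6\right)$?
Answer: $-25920$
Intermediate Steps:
$j{\left(b \right)} = -4 - b^{2} + 4 b$ ($j{\left(b \right)} = 2 - \left(\left(b^{2} - 4 b\right) + 6\right) = 2 - \left(6 + b^{2} - 4 b\right) = -4 - b^{2} + 4 b$)
$w{\left(z,k \right)} = k + k^{2}$ ($w{\left(z,k \right)} = k^{2} + k = k + k^{2}$)
$w{\left(4,2 \right)} 40 \left(6 + \left(3 \left(-1\right) + j{\left(6 \right)}\right) 6\right) = 2 \left(1 + 2\right) 40 \left(6 + \left(3 \left(-1\right) - 16\right) 6\right) = 2 \cdot 3 \cdot 40 \left(6 + \left(-3 - 16\right) 6\right) = 6 \cdot 40 \left(6 + \left(-3 - 16\right) 6\right) = 240 \left(6 + \left(-3 - 16\right) 6\right) = 240 \left(6 - 114\right) = 240 \left(-108\right) = -25920$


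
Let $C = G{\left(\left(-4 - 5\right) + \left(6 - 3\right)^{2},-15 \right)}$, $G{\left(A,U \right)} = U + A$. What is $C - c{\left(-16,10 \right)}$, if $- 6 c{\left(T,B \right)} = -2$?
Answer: $- \frac{46}{3} \approx -15.333$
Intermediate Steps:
$c{\left(T,B \right)} = \frac{1}{3}$ ($c{\left(T,B \right)} = \left(- \frac{1}{6}\right) \left(-2\right) = \frac{1}{3}$)
$G{\left(A,U \right)} = A + U$
$C = -15$ ($C = \left(\left(-4 - 5\right) + \left(6 - 3\right)^{2}\right) - 15 = \left(-9 + 3^{2}\right) - 15 = \left(-9 + 9\right) - 15 = 0 - 15 = -15$)
$C - c{\left(-16,10 \right)} = -15 - \frac{1}{3} = - \frac{46}{3}$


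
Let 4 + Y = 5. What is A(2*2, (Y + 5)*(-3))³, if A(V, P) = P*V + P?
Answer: -729000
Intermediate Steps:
Y = 1 (Y = -4 + 5 = 1)
A(V, P) = P + P*V
A(2*2, (Y + 5)*(-3))³ = (((1 + 5)*(-3))*(1 + 2*2))³ = ((6*(-3))*(1 + 4))³ = (-18*5)³ = (-90)³ = -729000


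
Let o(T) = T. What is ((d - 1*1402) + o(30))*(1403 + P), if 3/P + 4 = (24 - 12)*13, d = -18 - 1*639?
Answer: -432702511/152 ≈ -2.8467e+6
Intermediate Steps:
d = -657 (d = -18 - 639 = -657)
P = 3/152 (P = 3/(-4 + (24 - 12)*13) = 3/(-4 + 12*13) = 3/(-4 + 156) = 3/152 ≈ 0.019737)
((d - 1*1402) + o(30))*(1403 + P) = ((-657 - 1*1402) + 30)*(1403 + 3/152) = ((-657 - 1402) + 30)*(213259/152) = (-2059 + 30)*(213259/152) = -2029*213259/152 = -432702511/152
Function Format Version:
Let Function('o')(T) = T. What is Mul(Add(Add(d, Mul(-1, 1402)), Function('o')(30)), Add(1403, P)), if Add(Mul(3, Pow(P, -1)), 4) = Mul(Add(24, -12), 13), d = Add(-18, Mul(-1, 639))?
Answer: Rational(-432702511, 152) ≈ -2.8467e+6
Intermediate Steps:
d = -657 (d = Add(-18, -639) = -657)
P = Rational(3, 152) (P = Mul(3, Pow(Add(-4, Mul(Add(24, -12), 13)), -1)) = Mul(3, Pow(Add(-4, Mul(12, 13)), -1)) = Mul(3, Pow(Add(-4, 156), -1)) = Mul(3, Pow(152, -1)) = Mul(3, Rational(1, 152)) = Rational(3, 152) ≈ 0.019737)
Mul(Add(Add(d, Mul(-1, 1402)), Function('o')(30)), Add(1403, P)) = Mul(Add(Add(-657, Mul(-1, 1402)), 30), Add(1403, Rational(3, 152))) = Mul(Add(Add(-657, -1402), 30), Rational(213259, 152)) = Mul(Add(-2059, 30), Rational(213259, 152)) = Mul(-2029, Rational(213259, 152)) = Rational(-432702511, 152)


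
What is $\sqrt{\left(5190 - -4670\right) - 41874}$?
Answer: $i \sqrt{32014} \approx 178.92 i$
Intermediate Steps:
$\sqrt{\left(5190 - -4670\right) - 41874} = \sqrt{\left(5190 + 4670\right) - 41874} = \sqrt{9860 - 41874} = \sqrt{-32014} = i \sqrt{32014}$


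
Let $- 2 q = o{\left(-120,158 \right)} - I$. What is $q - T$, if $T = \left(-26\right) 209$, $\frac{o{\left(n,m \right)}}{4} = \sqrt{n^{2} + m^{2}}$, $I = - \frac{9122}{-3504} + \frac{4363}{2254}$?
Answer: $\frac{21467871707}{3949008} - 4 \sqrt{9841} \approx 5039.5$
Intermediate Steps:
$I = \frac{8962235}{1974504}$ ($I = \left(-9122\right) \left(- \frac{1}{3504}\right) + 4363 \cdot \frac{1}{2254} = \frac{4561}{1752} + \frac{4363}{2254} = \frac{8962235}{1974504} \approx 4.539$)
$o{\left(n,m \right)} = 4 \sqrt{m^{2} + n^{2}}$ ($o{\left(n,m \right)} = 4 \sqrt{n^{2} + m^{2}} = 4 \sqrt{m^{2} + n^{2}}$)
$T = -5434$
$q = \frac{8962235}{3949008} - 4 \sqrt{9841}$ ($q = - \frac{4 \sqrt{158^{2} + \left(-120\right)^{2}} - \frac{8962235}{1974504}}{2} = - \frac{4 \sqrt{24964 + 14400} - \frac{8962235}{1974504}}{2} = - \frac{4 \sqrt{39364} - \frac{8962235}{1974504}}{2} = - \frac{4 \cdot 2 \sqrt{9841} - \frac{8962235}{1974504}}{2} = - \frac{8 \sqrt{9841} - \frac{8962235}{1974504}}{2} = - \frac{- \frac{8962235}{1974504} + 8 \sqrt{9841}}{2} = \frac{8962235}{3949008} - 4 \sqrt{9841} \approx -394.54$)
$q - T = \left(\frac{8962235}{3949008} - 4 \sqrt{9841}\right) - -5434 = \left(\frac{8962235}{3949008} - 4 \sqrt{9841}\right) + 5434 = \frac{21467871707}{3949008} - 4 \sqrt{9841}$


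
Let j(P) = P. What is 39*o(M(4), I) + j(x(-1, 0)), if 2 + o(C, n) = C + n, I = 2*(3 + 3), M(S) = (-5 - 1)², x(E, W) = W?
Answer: 1794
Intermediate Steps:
M(S) = 36 (M(S) = (-6)² = 36)
I = 12 (I = 2*6 = 12)
o(C, n) = -2 + C + n (o(C, n) = -2 + (C + n) = -2 + C + n)
39*o(M(4), I) + j(x(-1, 0)) = 39*(-2 + 36 + 12) + 0 = 39*46 + 0 = 1794 + 0 = 1794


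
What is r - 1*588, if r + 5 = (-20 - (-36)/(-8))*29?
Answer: -2607/2 ≈ -1303.5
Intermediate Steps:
r = -1431/2 (r = -5 + (-20 - (-36)/(-8))*29 = -5 + (-20 - (-36)*(-1)/8)*29 = -5 + (-20 - 4*9/8)*29 = -5 + (-20 - 9/2)*29 = -5 - 49/2*29 = -5 - 1421/2 = -1431/2 ≈ -715.50)
r - 1*588 = -1431/2 - 1*588 = -1431/2 - 588 = -2607/2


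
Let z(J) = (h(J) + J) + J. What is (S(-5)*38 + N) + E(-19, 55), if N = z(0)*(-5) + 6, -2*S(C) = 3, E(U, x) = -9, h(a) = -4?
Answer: -40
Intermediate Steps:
S(C) = -3/2 (S(C) = -½*3 = -3/2)
z(J) = -4 + 2*J (z(J) = (-4 + J) + J = -4 + 2*J)
N = 26 (N = (-4 + 2*0)*(-5) + 6 = (-4 + 0)*(-5) + 6 = -4*(-5) + 6 = 20 + 6 = 26)
(S(-5)*38 + N) + E(-19, 55) = (-3/2*38 + 26) - 9 = (-57 + 26) - 9 = -31 - 9 = -40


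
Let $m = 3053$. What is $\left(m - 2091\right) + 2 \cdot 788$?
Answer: $2538$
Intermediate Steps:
$\left(m - 2091\right) + 2 \cdot 788 = \left(3053 - 2091\right) + 2 \cdot 788 = 962 + 1576 = 2538$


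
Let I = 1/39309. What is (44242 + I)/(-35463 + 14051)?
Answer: -1739108779/841684308 ≈ -2.0662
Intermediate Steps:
I = 1/39309 ≈ 2.5439e-5
(44242 + I)/(-35463 + 14051) = (44242 + 1/39309)/(-35463 + 14051) = (1739108779/39309)/(-21412) = (1739108779/39309)*(-1/21412) = -1739108779/841684308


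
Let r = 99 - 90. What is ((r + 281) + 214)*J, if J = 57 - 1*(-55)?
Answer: 56448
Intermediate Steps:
r = 9
J = 112 (J = 57 + 55 = 112)
((r + 281) + 214)*J = ((9 + 281) + 214)*112 = (290 + 214)*112 = 504*112 = 56448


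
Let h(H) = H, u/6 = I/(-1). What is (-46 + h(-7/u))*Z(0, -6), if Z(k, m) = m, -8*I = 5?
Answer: 1436/5 ≈ 287.20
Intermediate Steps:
I = -5/8 (I = -1/8*5 = -5/8 ≈ -0.62500)
u = 15/4 (u = 6*(-5/8/(-1)) = 6*(-5/8*(-1)) = 6*(5/8) = 15/4 ≈ 3.7500)
(-46 + h(-7/u))*Z(0, -6) = (-46 - 7/15/4)*(-6) = (-46 - 7*4/15)*(-6) = (-46 - 28/15)*(-6) = -718/15*(-6) = 1436/5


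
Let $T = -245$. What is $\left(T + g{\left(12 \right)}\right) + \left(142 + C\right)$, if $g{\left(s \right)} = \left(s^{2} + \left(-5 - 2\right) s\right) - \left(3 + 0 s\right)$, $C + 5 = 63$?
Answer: $12$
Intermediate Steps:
$C = 58$ ($C = -5 + 63 = 58$)
$g{\left(s \right)} = -3 + s^{2} - 7 s$ ($g{\left(s \right)} = \left(s^{2} - 7 s\right) + \left(-3 + 0\right) = \left(s^{2} - 7 s\right) - 3 = -3 + s^{2} - 7 s$)
$\left(T + g{\left(12 \right)}\right) + \left(142 + C\right) = \left(-245 - \left(87 - 144\right)\right) + \left(142 + 58\right) = \left(-245 - -57\right) + 200 = \left(-245 + 57\right) + 200 = -188 + 200 = 12$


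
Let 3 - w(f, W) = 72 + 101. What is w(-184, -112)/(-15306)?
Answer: 85/7653 ≈ 0.011107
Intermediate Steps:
w(f, W) = -170 (w(f, W) = 3 - (72 + 101) = 3 - 1*173 = 3 - 173 = -170)
w(-184, -112)/(-15306) = -170/(-15306) = -170*(-1/15306) = 85/7653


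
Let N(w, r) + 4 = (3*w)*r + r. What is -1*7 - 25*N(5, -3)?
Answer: 1293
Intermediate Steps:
N(w, r) = -4 + r + 3*r*w (N(w, r) = -4 + ((3*w)*r + r) = -4 + (3*r*w + r) = -4 + (r + 3*r*w) = -4 + r + 3*r*w)
-1*7 - 25*N(5, -3) = -1*7 - 25*(-4 - 3 + 3*(-3)*5) = -7 - 25*(-4 - 3 - 45) = -7 - 25*(-52) = -7 + 1300 = 1293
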